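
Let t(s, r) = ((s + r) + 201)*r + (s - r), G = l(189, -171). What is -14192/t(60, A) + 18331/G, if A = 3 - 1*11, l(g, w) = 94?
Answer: 9297371/45966 ≈ 202.27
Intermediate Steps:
G = 94
A = -8 (A = 3 - 11 = -8)
t(s, r) = s - r + r*(201 + r + s) (t(s, r) = ((r + s) + 201)*r + (s - r) = (201 + r + s)*r + (s - r) = r*(201 + r + s) + (s - r) = s - r + r*(201 + r + s))
-14192/t(60, A) + 18331/G = -14192/(60 + (-8)² + 200*(-8) - 8*60) + 18331/94 = -14192/(60 + 64 - 1600 - 480) + 18331*(1/94) = -14192/(-1956) + 18331/94 = -14192*(-1/1956) + 18331/94 = 3548/489 + 18331/94 = 9297371/45966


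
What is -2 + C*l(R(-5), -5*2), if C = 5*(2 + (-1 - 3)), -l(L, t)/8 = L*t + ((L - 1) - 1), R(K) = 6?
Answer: -4482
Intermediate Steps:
l(L, t) = 16 - 8*L - 8*L*t (l(L, t) = -8*(L*t + ((L - 1) - 1)) = -8*(L*t + ((-1 + L) - 1)) = -8*(L*t + (-2 + L)) = -8*(-2 + L + L*t) = 16 - 8*L - 8*L*t)
C = -10 (C = 5*(2 - 4) = 5*(-2) = -10)
-2 + C*l(R(-5), -5*2) = -2 - 10*(16 - 8*6 - 8*6*(-5*2)) = -2 - 10*(16 - 48 - 8*6*(-10)) = -2 - 10*(16 - 48 + 480) = -2 - 10*448 = -2 - 4480 = -4482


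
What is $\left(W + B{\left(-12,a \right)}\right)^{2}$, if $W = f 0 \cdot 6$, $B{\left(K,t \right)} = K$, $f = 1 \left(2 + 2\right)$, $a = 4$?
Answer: $144$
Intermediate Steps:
$f = 4$ ($f = 1 \cdot 4 = 4$)
$W = 0$ ($W = 4 \cdot 0 \cdot 6 = 0 \cdot 6 = 0$)
$\left(W + B{\left(-12,a \right)}\right)^{2} = \left(0 - 12\right)^{2} = \left(-12\right)^{2} = 144$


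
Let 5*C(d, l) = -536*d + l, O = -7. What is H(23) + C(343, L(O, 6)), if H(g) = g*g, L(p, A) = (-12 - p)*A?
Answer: -181233/5 ≈ -36247.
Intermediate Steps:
L(p, A) = A*(-12 - p)
C(d, l) = -536*d/5 + l/5 (C(d, l) = (-536*d + l)/5 = (l - 536*d)/5 = -536*d/5 + l/5)
H(g) = g²
H(23) + C(343, L(O, 6)) = 23² + (-536/5*343 + (-1*6*(12 - 7))/5) = 529 + (-183848/5 + (-1*6*5)/5) = 529 + (-183848/5 + (⅕)*(-30)) = 529 + (-183848/5 - 6) = 529 - 183878/5 = -181233/5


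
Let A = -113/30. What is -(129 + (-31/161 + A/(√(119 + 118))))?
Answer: -20738/161 + 113*√237/7110 ≈ -128.56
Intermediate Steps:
A = -113/30 (A = -113*1/30 = -113/30 ≈ -3.7667)
-(129 + (-31/161 + A/(√(119 + 118)))) = -(129 + (-31/161 - 113/(30*√(119 + 118)))) = -(129 + (-31*1/161 - 113*√237/237/30)) = -(129 + (-31/161 - 113*√237/7110)) = -(20738/161 - 113*√237/7110) = -20738/161 + 113*√237/7110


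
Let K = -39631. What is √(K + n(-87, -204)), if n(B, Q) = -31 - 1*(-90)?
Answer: 2*I*√9893 ≈ 198.93*I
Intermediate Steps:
n(B, Q) = 59 (n(B, Q) = -31 + 90 = 59)
√(K + n(-87, -204)) = √(-39631 + 59) = √(-39572) = 2*I*√9893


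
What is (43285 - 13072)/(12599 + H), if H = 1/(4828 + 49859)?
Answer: 1652258331/689001514 ≈ 2.3980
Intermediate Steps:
H = 1/54687 ≈ 1.8286e-5
(43285 - 13072)/(12599 + H) = (43285 - 13072)/(12599 + 1/54687) = 30213/(689001514/54687) = 30213*(54687/689001514) = 1652258331/689001514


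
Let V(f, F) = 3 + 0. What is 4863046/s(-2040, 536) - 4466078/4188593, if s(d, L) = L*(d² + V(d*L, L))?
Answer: -4970875025395973/4671578000147172 ≈ -1.0641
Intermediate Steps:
V(f, F) = 3
s(d, L) = L*(3 + d²) (s(d, L) = L*(d² + 3) = L*(3 + d²))
4863046/s(-2040, 536) - 4466078/4188593 = 4863046/((536*(3 + (-2040)²))) - 4466078/4188593 = 4863046/((536*(3 + 4161600))) - 4466078*1/4188593 = 4863046/((536*4161603)) - 4466078/4188593 = 4863046/2230619208 - 4466078/4188593 = 4863046*(1/2230619208) - 4466078/4188593 = 2431523/1115309604 - 4466078/4188593 = -4970875025395973/4671578000147172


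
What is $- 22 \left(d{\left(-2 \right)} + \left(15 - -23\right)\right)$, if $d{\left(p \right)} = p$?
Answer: $-792$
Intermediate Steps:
$- 22 \left(d{\left(-2 \right)} + \left(15 - -23\right)\right) = - 22 \left(-2 + \left(15 - -23\right)\right) = - 22 \left(-2 + \left(15 + 23\right)\right) = - 22 \left(-2 + 38\right) = \left(-22\right) 36 = -792$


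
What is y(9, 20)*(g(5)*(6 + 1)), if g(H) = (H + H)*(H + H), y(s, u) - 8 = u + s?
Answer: 25900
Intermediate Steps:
y(s, u) = 8 + s + u (y(s, u) = 8 + (u + s) = 8 + (s + u) = 8 + s + u)
g(H) = 4*H² (g(H) = (2*H)*(2*H) = 4*H²)
y(9, 20)*(g(5)*(6 + 1)) = (8 + 9 + 20)*((4*5²)*(6 + 1)) = 37*((4*25)*7) = 37*(100*7) = 37*700 = 25900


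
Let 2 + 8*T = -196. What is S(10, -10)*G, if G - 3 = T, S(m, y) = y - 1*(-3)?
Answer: 609/4 ≈ 152.25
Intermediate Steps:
S(m, y) = 3 + y (S(m, y) = y + 3 = 3 + y)
T = -99/4 (T = -¼ + (⅛)*(-196) = -¼ - 49/2 = -99/4 ≈ -24.750)
G = -87/4 (G = 3 - 99/4 = -87/4 ≈ -21.750)
S(10, -10)*G = (3 - 10)*(-87/4) = -7*(-87/4) = 609/4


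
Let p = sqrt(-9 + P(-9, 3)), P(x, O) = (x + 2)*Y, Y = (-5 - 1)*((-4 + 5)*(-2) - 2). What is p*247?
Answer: 247*I*sqrt(177) ≈ 3286.1*I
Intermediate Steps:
Y = 24 (Y = -6*(1*(-2) - 2) = -6*(-2 - 2) = -6*(-4) = 24)
P(x, O) = 48 + 24*x (P(x, O) = (x + 2)*24 = (2 + x)*24 = 48 + 24*x)
p = I*sqrt(177) (p = sqrt(-9 + (48 + 24*(-9))) = sqrt(-9 + (48 - 216)) = sqrt(-9 - 168) = sqrt(-177) = I*sqrt(177) ≈ 13.304*I)
p*247 = (I*sqrt(177))*247 = 247*I*sqrt(177)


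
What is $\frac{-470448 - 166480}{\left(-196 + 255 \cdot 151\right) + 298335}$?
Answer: $- \frac{159232}{84161} \approx -1.892$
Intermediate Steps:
$\frac{-470448 - 166480}{\left(-196 + 255 \cdot 151\right) + 298335} = - \frac{636928}{\left(-196 + 38505\right) + 298335} = - \frac{636928}{38309 + 298335} = - \frac{636928}{336644} = \left(-636928\right) \frac{1}{336644} = - \frac{159232}{84161}$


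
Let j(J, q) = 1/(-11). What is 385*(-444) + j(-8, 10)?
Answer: -1880341/11 ≈ -1.7094e+5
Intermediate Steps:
j(J, q) = -1/11
385*(-444) + j(-8, 10) = 385*(-444) - 1/11 = -170940 - 1/11 = -1880341/11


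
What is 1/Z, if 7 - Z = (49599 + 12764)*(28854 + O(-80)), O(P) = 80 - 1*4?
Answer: -1/1804161583 ≈ -5.5427e-10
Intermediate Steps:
O(P) = 76 (O(P) = 80 - 4 = 76)
Z = -1804161583 (Z = 7 - (49599 + 12764)*(28854 + 76) = 7 - 62363*28930 = 7 - 1*1804161590 = 7 - 1804161590 = -1804161583)
1/Z = 1/(-1804161583) = -1/1804161583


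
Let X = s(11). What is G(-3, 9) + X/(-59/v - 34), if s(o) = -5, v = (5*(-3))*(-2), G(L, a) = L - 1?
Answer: -4166/1079 ≈ -3.8610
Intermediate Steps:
G(L, a) = -1 + L
v = 30 (v = -15*(-2) = 30)
X = -5
G(-3, 9) + X/(-59/v - 34) = (-1 - 3) - 5/(-59/30 - 34) = -4 - 5/(-59*1/30 - 34) = -4 - 5/(-59/30 - 34) = -4 - 5/(-1079/30) = -4 - 30/1079*(-5) = -4 + 150/1079 = -4166/1079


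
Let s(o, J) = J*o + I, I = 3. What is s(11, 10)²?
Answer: 12769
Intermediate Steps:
s(o, J) = 3 + J*o (s(o, J) = J*o + 3 = 3 + J*o)
s(11, 10)² = (3 + 10*11)² = (3 + 110)² = 113² = 12769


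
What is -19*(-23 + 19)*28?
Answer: 2128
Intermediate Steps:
-19*(-23 + 19)*28 = -19*(-4)*28 = -(-76)*28 = -1*(-2128) = 2128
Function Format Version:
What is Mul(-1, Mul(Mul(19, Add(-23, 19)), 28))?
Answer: 2128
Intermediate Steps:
Mul(-1, Mul(Mul(19, Add(-23, 19)), 28)) = Mul(-1, Mul(Mul(19, -4), 28)) = Mul(-1, Mul(-76, 28)) = Mul(-1, -2128) = 2128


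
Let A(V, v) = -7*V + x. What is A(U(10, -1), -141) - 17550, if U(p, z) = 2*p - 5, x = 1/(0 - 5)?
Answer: -88276/5 ≈ -17655.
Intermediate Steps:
x = -⅕ (x = 1/(-5) = -⅕ ≈ -0.20000)
U(p, z) = -5 + 2*p
A(V, v) = -⅕ - 7*V (A(V, v) = -7*V - ⅕ = -⅕ - 7*V)
A(U(10, -1), -141) - 17550 = (-⅕ - 7*(-5 + 2*10)) - 17550 = (-⅕ - 7*(-5 + 20)) - 17550 = (-⅕ - 7*15) - 17550 = (-⅕ - 105) - 17550 = -526/5 - 17550 = -88276/5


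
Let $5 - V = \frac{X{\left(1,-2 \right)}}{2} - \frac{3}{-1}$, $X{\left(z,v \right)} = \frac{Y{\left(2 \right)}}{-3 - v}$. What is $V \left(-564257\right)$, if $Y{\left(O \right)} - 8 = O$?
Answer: $-3949799$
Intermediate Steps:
$Y{\left(O \right)} = 8 + O$
$X{\left(z,v \right)} = \frac{10}{-3 - v}$ ($X{\left(z,v \right)} = \frac{8 + 2}{-3 - v} = \frac{10}{-3 - v}$)
$V = 7$ ($V = 5 - \left(\frac{\left(-10\right) \frac{1}{3 - 2}}{2} - \frac{3}{-1}\right) = 5 - \left(- \frac{10}{1} \cdot \frac{1}{2} - -3\right) = 5 - \left(\left(-10\right) 1 \cdot \frac{1}{2} + 3\right) = 5 - \left(\left(-10\right) \frac{1}{2} + 3\right) = 5 - \left(-5 + 3\right) = 5 - -2 = 5 + 2 = 7$)
$V \left(-564257\right) = 7 \left(-564257\right) = -3949799$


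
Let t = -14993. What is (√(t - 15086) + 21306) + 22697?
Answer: 44003 + I*√30079 ≈ 44003.0 + 173.43*I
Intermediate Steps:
(√(t - 15086) + 21306) + 22697 = (√(-14993 - 15086) + 21306) + 22697 = (√(-30079) + 21306) + 22697 = (I*√30079 + 21306) + 22697 = (21306 + I*√30079) + 22697 = 44003 + I*√30079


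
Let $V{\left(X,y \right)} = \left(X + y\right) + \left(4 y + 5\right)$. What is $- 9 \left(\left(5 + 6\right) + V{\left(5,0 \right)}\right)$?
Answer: $-189$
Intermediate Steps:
$V{\left(X,y \right)} = 5 + X + 5 y$ ($V{\left(X,y \right)} = \left(X + y\right) + \left(5 + 4 y\right) = 5 + X + 5 y$)
$- 9 \left(\left(5 + 6\right) + V{\left(5,0 \right)}\right) = - 9 \left(\left(5 + 6\right) + \left(5 + 5 + 5 \cdot 0\right)\right) = - 9 \left(11 + \left(5 + 5 + 0\right)\right) = - 9 \left(11 + 10\right) = \left(-9\right) 21 = -189$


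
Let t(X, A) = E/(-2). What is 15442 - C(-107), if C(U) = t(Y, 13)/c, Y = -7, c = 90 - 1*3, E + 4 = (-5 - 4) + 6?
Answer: 2686901/174 ≈ 15442.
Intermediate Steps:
E = -7 (E = -4 + ((-5 - 4) + 6) = -4 + (-9 + 6) = -4 - 3 = -7)
c = 87 (c = 90 - 3 = 87)
t(X, A) = 7/2 (t(X, A) = -7/(-2) = -7*(-½) = 7/2)
C(U) = 7/174 (C(U) = (7/2)/87 = (7/2)*(1/87) = 7/174)
15442 - C(-107) = 15442 - 1*7/174 = 15442 - 7/174 = 2686901/174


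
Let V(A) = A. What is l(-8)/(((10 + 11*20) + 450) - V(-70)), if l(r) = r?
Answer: -4/375 ≈ -0.010667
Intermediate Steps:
l(-8)/(((10 + 11*20) + 450) - V(-70)) = -8/(((10 + 11*20) + 450) - 1*(-70)) = -8/(((10 + 220) + 450) + 70) = -8/((230 + 450) + 70) = -8/(680 + 70) = -8/750 = -8*1/750 = -4/375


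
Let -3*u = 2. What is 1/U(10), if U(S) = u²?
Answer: 9/4 ≈ 2.2500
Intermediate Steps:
u = -⅔ (u = -⅓*2 = -⅔ ≈ -0.66667)
U(S) = 4/9 (U(S) = (-⅔)² = 4/9)
1/U(10) = 1/(4/9) = 9/4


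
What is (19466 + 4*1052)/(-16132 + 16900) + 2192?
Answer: 853565/384 ≈ 2222.8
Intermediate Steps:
(19466 + 4*1052)/(-16132 + 16900) + 2192 = (19466 + 4208)/768 + 2192 = 23674*(1/768) + 2192 = 11837/384 + 2192 = 853565/384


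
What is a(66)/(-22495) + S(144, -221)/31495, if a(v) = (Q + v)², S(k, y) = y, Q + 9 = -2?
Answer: -1822614/12881455 ≈ -0.14149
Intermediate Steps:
Q = -11 (Q = -9 - 2 = -11)
a(v) = (-11 + v)²
a(66)/(-22495) + S(144, -221)/31495 = (-11 + 66)²/(-22495) - 221/31495 = 55²*(-1/22495) - 221*1/31495 = 3025*(-1/22495) - 221/31495 = -55/409 - 221/31495 = -1822614/12881455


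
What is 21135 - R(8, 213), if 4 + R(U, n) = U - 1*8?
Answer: 21139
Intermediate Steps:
R(U, n) = -12 + U (R(U, n) = -4 + (U - 1*8) = -4 + (U - 8) = -4 + (-8 + U) = -12 + U)
21135 - R(8, 213) = 21135 - (-12 + 8) = 21135 - 1*(-4) = 21135 + 4 = 21139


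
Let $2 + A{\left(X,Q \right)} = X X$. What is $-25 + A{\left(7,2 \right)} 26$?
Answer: $1197$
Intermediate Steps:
$A{\left(X,Q \right)} = -2 + X^{2}$ ($A{\left(X,Q \right)} = -2 + X X = -2 + X^{2}$)
$-25 + A{\left(7,2 \right)} 26 = -25 + \left(-2 + 7^{2}\right) 26 = -25 + \left(-2 + 49\right) 26 = -25 + 47 \cdot 26 = -25 + 1222 = 1197$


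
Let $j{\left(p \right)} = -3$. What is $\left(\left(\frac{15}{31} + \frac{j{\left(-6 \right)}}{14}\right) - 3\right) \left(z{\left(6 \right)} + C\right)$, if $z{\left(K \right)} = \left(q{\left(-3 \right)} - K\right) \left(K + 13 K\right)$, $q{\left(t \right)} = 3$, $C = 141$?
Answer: $\frac{131535}{434} \approx 303.08$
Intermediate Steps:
$z{\left(K \right)} = 14 K \left(3 - K\right)$ ($z{\left(K \right)} = \left(3 - K\right) \left(K + 13 K\right) = \left(3 - K\right) 14 K = 14 K \left(3 - K\right)$)
$\left(\left(\frac{15}{31} + \frac{j{\left(-6 \right)}}{14}\right) - 3\right) \left(z{\left(6 \right)} + C\right) = \left(\left(\frac{15}{31} - \frac{3}{14}\right) - 3\right) \left(14 \cdot 6 \left(3 - 6\right) + 141\right) = \left(\left(15 \cdot \frac{1}{31} - \frac{3}{14}\right) - 3\right) \left(14 \cdot 6 \left(3 - 6\right) + 141\right) = \left(\left(\frac{15}{31} - \frac{3}{14}\right) - 3\right) \left(14 \cdot 6 \left(-3\right) + 141\right) = \left(\frac{117}{434} - 3\right) \left(-252 + 141\right) = \left(- \frac{1185}{434}\right) \left(-111\right) = \frac{131535}{434}$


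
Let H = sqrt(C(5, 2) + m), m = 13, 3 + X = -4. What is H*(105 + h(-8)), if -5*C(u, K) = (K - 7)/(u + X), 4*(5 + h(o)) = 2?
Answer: 1005*sqrt(2)/4 ≈ 355.32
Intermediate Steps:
X = -7 (X = -3 - 4 = -7)
h(o) = -9/2 (h(o) = -5 + (1/4)*2 = -5 + 1/2 = -9/2)
C(u, K) = -(-7 + K)/(5*(-7 + u)) (C(u, K) = -(K - 7)/(5*(u - 7)) = -(-7 + K)/(5*(-7 + u)))
H = 5*sqrt(2)/2 (H = sqrt((7 - 1*2)/(5*(-7 + 5)) + 13) = sqrt((1/5)*(7 - 2)/(-2) + 13) = sqrt((1/5)*(-1/2)*5 + 13) = sqrt(-1/2 + 13) = sqrt(25/2) = 5*sqrt(2)/2 ≈ 3.5355)
H*(105 + h(-8)) = (5*sqrt(2)/2)*(105 - 9/2) = (5*sqrt(2)/2)*(201/2) = 1005*sqrt(2)/4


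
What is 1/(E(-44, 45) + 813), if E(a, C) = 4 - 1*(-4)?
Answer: 1/821 ≈ 0.0012180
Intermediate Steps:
E(a, C) = 8 (E(a, C) = 4 + 4 = 8)
1/(E(-44, 45) + 813) = 1/(8 + 813) = 1/821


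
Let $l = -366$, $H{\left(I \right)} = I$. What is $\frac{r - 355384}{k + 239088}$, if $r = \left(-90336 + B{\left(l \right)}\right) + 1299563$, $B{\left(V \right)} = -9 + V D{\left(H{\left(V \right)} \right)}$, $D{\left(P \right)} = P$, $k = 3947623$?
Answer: $\frac{987790}{4186711} \approx 0.23593$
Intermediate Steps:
$B{\left(V \right)} = -9 + V^{2}$ ($B{\left(V \right)} = -9 + V V = -9 + V^{2}$)
$r = 1343174$ ($r = \left(-90336 - \left(9 - \left(-366\right)^{2}\right)\right) + 1299563 = \left(-90336 + \left(-9 + 133956\right)\right) + 1299563 = \left(-90336 + 133947\right) + 1299563 = 43611 + 1299563 = 1343174$)
$\frac{r - 355384}{k + 239088} = \frac{1343174 - 355384}{3947623 + 239088} = \frac{987790}{4186711}$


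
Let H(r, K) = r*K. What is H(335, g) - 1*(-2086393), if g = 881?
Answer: 2381528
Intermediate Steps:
H(r, K) = K*r
H(335, g) - 1*(-2086393) = 881*335 - 1*(-2086393) = 295135 + 2086393 = 2381528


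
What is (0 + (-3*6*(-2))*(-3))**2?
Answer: 11664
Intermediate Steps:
(0 + (-3*6*(-2))*(-3))**2 = (0 - 18*(-2)*(-3))**2 = (0 + 36*(-3))**2 = (0 - 108)**2 = (-108)**2 = 11664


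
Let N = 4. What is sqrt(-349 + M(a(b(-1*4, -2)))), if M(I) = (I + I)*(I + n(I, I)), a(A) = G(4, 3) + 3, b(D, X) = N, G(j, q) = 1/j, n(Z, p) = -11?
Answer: 3*I*sqrt(710)/4 ≈ 19.984*I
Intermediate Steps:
b(D, X) = 4
a(A) = 13/4 (a(A) = 1/4 + 3 = 13/4)
M(I) = 2*I*(-11 + I) (M(I) = (I + I)*(I - 11) = (2*I)*(-11 + I) = 2*I*(-11 + I))
sqrt(-349 + M(a(b(-1*4, -2)))) = sqrt(-349 + 2*(13/4)*(-11 + 13/4)) = sqrt(-349 + 2*(13/4)*(-31/4)) = sqrt(-349 - 403/8) = sqrt(-3195/8) = 3*I*sqrt(710)/4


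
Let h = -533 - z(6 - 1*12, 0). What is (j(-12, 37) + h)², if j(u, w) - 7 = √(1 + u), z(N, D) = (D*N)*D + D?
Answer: (526 - I*√11)² ≈ 2.7667e+5 - 3489.0*I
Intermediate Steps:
z(N, D) = D + N*D² (z(N, D) = N*D² + D = D + N*D²)
j(u, w) = 7 + √(1 + u)
h = -533 (h = -533 - 0*(1 + 0*(6 - 1*12)) = -533 - 0*(1 + 0*(6 - 12)) = -533 - 0*(1 + 0*(-6)) = -533 - 0*(1 + 0) = -533 - 0 = -533 - 1*0 = -533 + 0 = -533)
(j(-12, 37) + h)² = ((7 + √(1 - 12)) - 533)² = ((7 + √(-11)) - 533)² = ((7 + I*√11) - 533)² = (-526 + I*√11)²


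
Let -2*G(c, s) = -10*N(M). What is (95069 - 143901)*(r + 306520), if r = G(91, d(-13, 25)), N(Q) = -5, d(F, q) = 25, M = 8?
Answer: -14966763840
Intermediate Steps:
G(c, s) = -25 (G(c, s) = -(-5)*(-5) = -½*50 = -25)
r = -25
(95069 - 143901)*(r + 306520) = (95069 - 143901)*(-25 + 306520) = -48832*306495 = -14966763840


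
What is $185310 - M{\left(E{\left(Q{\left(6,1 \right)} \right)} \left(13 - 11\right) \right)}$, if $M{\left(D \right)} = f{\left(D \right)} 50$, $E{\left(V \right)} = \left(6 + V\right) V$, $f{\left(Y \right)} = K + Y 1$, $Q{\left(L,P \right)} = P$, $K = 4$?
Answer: $184410$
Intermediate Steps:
$f{\left(Y \right)} = 4 + Y$ ($f{\left(Y \right)} = 4 + Y 1 = 4 + Y$)
$E{\left(V \right)} = V \left(6 + V\right)$
$M{\left(D \right)} = 200 + 50 D$ ($M{\left(D \right)} = \left(4 + D\right) 50 = 200 + 50 D$)
$185310 - M{\left(E{\left(Q{\left(6,1 \right)} \right)} \left(13 - 11\right) \right)} = 185310 - \left(200 + 50 \cdot 1 \left(6 + 1\right) \left(13 - 11\right)\right) = 185310 - \left(200 + 50 \cdot 1 \cdot 7 \cdot 2\right) = 185310 - \left(200 + 50 \cdot 7 \cdot 2\right) = 185310 - \left(200 + 50 \cdot 14\right) = 185310 - \left(200 + 700\right) = 185310 - 900 = 184410$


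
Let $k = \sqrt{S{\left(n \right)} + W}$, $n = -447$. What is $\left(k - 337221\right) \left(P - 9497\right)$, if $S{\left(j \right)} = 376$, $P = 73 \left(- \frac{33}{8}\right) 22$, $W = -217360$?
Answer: $\frac{21746370627}{4} - \frac{64487 i \sqrt{54246}}{2} \approx 5.4366 \cdot 10^{9} - 7.5098 \cdot 10^{6} i$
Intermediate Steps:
$P = - \frac{26499}{4}$ ($P = 73 \left(\left(-33\right) \frac{1}{8}\right) 22 = 73 \left(- \frac{33}{8}\right) 22 = \left(- \frac{2409}{8}\right) 22 = - \frac{26499}{4} \approx -6624.8$)
$k = 2 i \sqrt{54246}$ ($k = \sqrt{376 - 217360} = \sqrt{-216984} = 2 i \sqrt{54246} \approx 465.82 i$)
$\left(k - 337221\right) \left(P - 9497\right) = \left(2 i \sqrt{54246} - 337221\right) \left(- \frac{26499}{4} - 9497\right) = \left(-337221 + 2 i \sqrt{54246}\right) \left(- \frac{64487}{4}\right) = \frac{21746370627}{4} - \frac{64487 i \sqrt{54246}}{2}$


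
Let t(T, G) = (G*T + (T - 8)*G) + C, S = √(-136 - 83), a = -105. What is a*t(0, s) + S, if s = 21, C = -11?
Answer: 18795 + I*√219 ≈ 18795.0 + 14.799*I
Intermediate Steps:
S = I*√219 (S = √(-219) = I*√219 ≈ 14.799*I)
t(T, G) = -11 + G*T + G*(-8 + T) (t(T, G) = (G*T + (T - 8)*G) - 11 = (G*T + (-8 + T)*G) - 11 = (G*T + G*(-8 + T)) - 11 = -11 + G*T + G*(-8 + T))
a*t(0, s) + S = -105*(-11 - 8*21 + 2*21*0) + I*√219 = -105*(-11 - 168 + 0) + I*√219 = -105*(-179) + I*√219 = 18795 + I*√219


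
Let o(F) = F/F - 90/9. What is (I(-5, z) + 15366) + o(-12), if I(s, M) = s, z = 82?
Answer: 15352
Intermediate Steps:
o(F) = -9 (o(F) = 1 - 90*⅑ = 1 - 10 = -9)
(I(-5, z) + 15366) + o(-12) = (-5 + 15366) - 9 = 15361 - 9 = 15352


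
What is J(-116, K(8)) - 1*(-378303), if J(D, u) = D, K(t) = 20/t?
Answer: 378187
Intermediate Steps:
J(-116, K(8)) - 1*(-378303) = -116 - 1*(-378303) = -116 + 378303 = 378187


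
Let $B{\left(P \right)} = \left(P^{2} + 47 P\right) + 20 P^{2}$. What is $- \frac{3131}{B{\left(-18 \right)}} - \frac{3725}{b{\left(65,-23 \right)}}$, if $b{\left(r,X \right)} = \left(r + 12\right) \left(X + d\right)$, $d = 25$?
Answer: $- \frac{5668931}{229383} \approx -24.714$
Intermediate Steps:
$B{\left(P \right)} = 21 P^{2} + 47 P$
$b{\left(r,X \right)} = \left(12 + r\right) \left(25 + X\right)$ ($b{\left(r,X \right)} = \left(r + 12\right) \left(X + 25\right) = \left(12 + r\right) \left(25 + X\right)$)
$- \frac{3131}{B{\left(-18 \right)}} - \frac{3725}{b{\left(65,-23 \right)}} = - \frac{3131}{\left(-18\right) \left(47 + 21 \left(-18\right)\right)} - \frac{3725}{300 + 12 \left(-23\right) + 25 \cdot 65 - 1495} = - \frac{3131}{\left(-18\right) \left(47 - 378\right)} - \frac{3725}{300 - 276 + 1625 - 1495} = - \frac{3131}{\left(-18\right) \left(-331\right)} - \frac{3725}{154} = - \frac{3131}{5958} - \frac{3725}{154} = - \frac{5668931}{229383}$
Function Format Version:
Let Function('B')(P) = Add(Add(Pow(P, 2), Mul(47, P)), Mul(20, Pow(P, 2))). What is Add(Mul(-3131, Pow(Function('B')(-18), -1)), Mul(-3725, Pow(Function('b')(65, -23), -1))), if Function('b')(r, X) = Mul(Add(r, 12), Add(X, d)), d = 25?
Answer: Rational(-5668931, 229383) ≈ -24.714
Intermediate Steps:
Function('B')(P) = Add(Mul(21, Pow(P, 2)), Mul(47, P))
Function('b')(r, X) = Mul(Add(12, r), Add(25, X)) (Function('b')(r, X) = Mul(Add(r, 12), Add(X, 25)) = Mul(Add(12, r), Add(25, X)))
Add(Mul(-3131, Pow(Function('B')(-18), -1)), Mul(-3725, Pow(Function('b')(65, -23), -1))) = Add(Mul(-3131, Pow(Mul(-18, Add(47, Mul(21, -18))), -1)), Mul(-3725, Pow(Add(300, Mul(12, -23), Mul(25, 65), Mul(-23, 65)), -1))) = Add(Mul(-3131, Pow(Mul(-18, Add(47, -378)), -1)), Mul(-3725, Pow(Add(300, -276, 1625, -1495), -1))) = Add(Mul(-3131, Pow(Mul(-18, -331), -1)), Mul(-3725, Pow(154, -1))) = Add(Mul(-3131, Pow(5958, -1)), Mul(-3725, Rational(1, 154))) = Add(Mul(-3131, Rational(1, 5958)), Rational(-3725, 154)) = Add(Rational(-3131, 5958), Rational(-3725, 154)) = Rational(-5668931, 229383)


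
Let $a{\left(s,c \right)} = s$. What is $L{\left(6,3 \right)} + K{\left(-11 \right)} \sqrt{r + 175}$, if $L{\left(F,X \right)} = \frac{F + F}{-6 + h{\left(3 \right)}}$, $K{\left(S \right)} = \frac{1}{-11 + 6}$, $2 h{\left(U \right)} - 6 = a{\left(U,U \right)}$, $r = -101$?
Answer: $-8 - \frac{\sqrt{74}}{5} \approx -9.7205$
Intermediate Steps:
$h{\left(U \right)} = 3 + \frac{U}{2}$
$K{\left(S \right)} = - \frac{1}{5}$ ($K{\left(S \right)} = \frac{1}{-5} = - \frac{1}{5}$)
$L{\left(F,X \right)} = - \frac{4 F}{3}$ ($L{\left(F,X \right)} = \frac{F + F}{-6 + \left(3 + \frac{1}{2} \cdot 3\right)} = \frac{2 F}{-6 + \left(3 + \frac{3}{2}\right)} = \frac{2 F}{-6 + \frac{9}{2}} = \frac{2 F}{- \frac{3}{2}} = 2 F \left(- \frac{2}{3}\right) = - \frac{4 F}{3}$)
$L{\left(6,3 \right)} + K{\left(-11 \right)} \sqrt{r + 175} = \left(- \frac{4}{3}\right) 6 - \frac{\sqrt{-101 + 175}}{5} = -8 - \frac{\sqrt{74}}{5}$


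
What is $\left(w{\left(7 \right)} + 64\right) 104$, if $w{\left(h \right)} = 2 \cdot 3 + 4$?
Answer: $7696$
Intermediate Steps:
$w{\left(h \right)} = 10$ ($w{\left(h \right)} = 6 + 4 = 10$)
$\left(w{\left(7 \right)} + 64\right) 104 = \left(10 + 64\right) 104 = 74 \cdot 104 = 7696$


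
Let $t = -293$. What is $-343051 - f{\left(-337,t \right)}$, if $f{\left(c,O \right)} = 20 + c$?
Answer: $-342734$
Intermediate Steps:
$-343051 - f{\left(-337,t \right)} = -343051 - \left(20 - 337\right) = -343051 - -317 = -343051 + 317 = -342734$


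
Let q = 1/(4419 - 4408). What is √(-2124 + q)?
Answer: I*√256993/11 ≈ 46.086*I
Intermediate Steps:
q = 1/11 ≈ 0.090909
√(-2124 + q) = √(-2124 + 1/11) = √(-23363/11) = I*√256993/11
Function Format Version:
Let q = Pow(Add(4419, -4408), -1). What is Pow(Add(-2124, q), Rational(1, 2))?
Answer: Mul(Rational(1, 11), I, Pow(256993, Rational(1, 2))) ≈ Mul(46.086, I)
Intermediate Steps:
q = Rational(1, 11) (q = Pow(11, -1) = Rational(1, 11) ≈ 0.090909)
Pow(Add(-2124, q), Rational(1, 2)) = Pow(Add(-2124, Rational(1, 11)), Rational(1, 2)) = Pow(Rational(-23363, 11), Rational(1, 2)) = Mul(Rational(1, 11), I, Pow(256993, Rational(1, 2)))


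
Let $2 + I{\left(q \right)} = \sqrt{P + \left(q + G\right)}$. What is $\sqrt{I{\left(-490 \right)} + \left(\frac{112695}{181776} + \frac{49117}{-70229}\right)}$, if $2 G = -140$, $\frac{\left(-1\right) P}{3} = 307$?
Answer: $\frac{\sqrt{-2353342704453806345 + 1131731911453947664 i \sqrt{1481}}}{1063828892} \approx 4.2697 + 4.5066 i$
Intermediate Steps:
$P = -921$ ($P = \left(-3\right) 307 = -921$)
$G = -70$ ($G = \frac{1}{2} \left(-140\right) = -70$)
$I{\left(q \right)} = -2 + \sqrt{-991 + q}$ ($I{\left(q \right)} = -2 + \sqrt{-921 + \left(q - 70\right)} = -2 + \sqrt{-921 + \left(-70 + q\right)} = -2 + \sqrt{-991 + q}$)
$\sqrt{I{\left(-490 \right)} + \left(\frac{112695}{181776} + \frac{49117}{-70229}\right)} = \sqrt{\left(-2 + \sqrt{-991 - 490}\right) + \left(\frac{112695}{181776} + \frac{49117}{-70229}\right)} = \sqrt{\left(-2 + \sqrt{-1481}\right) + \left(112695 \cdot \frac{1}{181776} + 49117 \left(- \frac{1}{70229}\right)\right)} = \sqrt{\left(-2 + i \sqrt{1481}\right) + \left(\frac{37565}{60592} - \frac{49117}{70229}\right)} = \sqrt{\left(-2 + i \sqrt{1481}\right) - \frac{337944879}{4255315568}} = \sqrt{- \frac{8848576015}{4255315568} + i \sqrt{1481}}$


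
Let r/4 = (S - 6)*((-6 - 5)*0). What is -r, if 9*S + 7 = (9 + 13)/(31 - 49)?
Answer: 0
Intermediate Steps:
S = -74/81 (S = -7/9 + ((9 + 13)/(31 - 49))/9 = -7/9 + (22/(-18))/9 = -7/9 + (22*(-1/18))/9 = -7/9 + (⅑)*(-11/9) = -7/9 - 11/81 = -74/81 ≈ -0.91358)
r = 0 (r = 4*((-74/81 - 6)*((-6 - 5)*0)) = 4*(-(-6160)*0/81) = 4*(-560/81*0) = 4*0 = 0)
-r = -1*0 = 0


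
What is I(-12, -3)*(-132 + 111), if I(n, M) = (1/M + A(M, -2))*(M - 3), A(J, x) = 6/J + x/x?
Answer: -168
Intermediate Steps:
A(J, x) = 1 + 6/J (A(J, x) = 6/J + 1 = 1 + 6/J)
I(n, M) = (-3 + M)*(1/M + (6 + M)/M) (I(n, M) = (1/M + (6 + M)/M)*(M - 3) = (1/M + (6 + M)/M)*(-3 + M) = (-3 + M)*(1/M + (6 + M)/M))
I(-12, -3)*(-132 + 111) = (4 - 3 - 21/(-3))*(-132 + 111) = (4 - 3 - 21*(-1/3))*(-21) = (4 - 3 + 7)*(-21) = 8*(-21) = -168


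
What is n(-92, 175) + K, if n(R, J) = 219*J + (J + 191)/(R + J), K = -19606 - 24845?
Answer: -508092/83 ≈ -6121.6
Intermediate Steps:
K = -44451
n(R, J) = 219*J + (191 + J)/(J + R)
n(-92, 175) + K = (191 + 175 + 219*175² + 219*175*(-92))/(175 - 92) - 44451 = (191 + 175 + 219*30625 - 3525900)/83 - 44451 = (191 + 175 + 6706875 - 3525900)/83 - 44451 = (1/83)*3181341 - 44451 = 3181341/83 - 44451 = -508092/83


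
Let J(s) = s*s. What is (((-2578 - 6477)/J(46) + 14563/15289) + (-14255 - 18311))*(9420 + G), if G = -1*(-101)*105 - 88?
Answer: -21006966099918227/32351524 ≈ -6.4933e+8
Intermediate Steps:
J(s) = s²
G = 10517 (G = 101*105 - 88 = 10605 - 88 = 10517)
(((-2578 - 6477)/J(46) + 14563/15289) + (-14255 - 18311))*(9420 + G) = (((-2578 - 6477)/(46²) + 14563/15289) + (-14255 - 18311))*(9420 + 10517) = ((-9055/2116 + 14563*(1/15289)) - 32566)*19937 = ((-9055*1/2116 + 14563/15289) - 32566)*19937 = ((-9055/2116 + 14563/15289) - 32566)*19937 = (-107626587/32351524 - 32566)*19937 = -1053667357171/32351524*19937 = -21006966099918227/32351524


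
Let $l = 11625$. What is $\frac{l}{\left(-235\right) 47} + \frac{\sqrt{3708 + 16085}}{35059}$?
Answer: $- \frac{2325}{2209} + \frac{\sqrt{19793}}{35059} \approx -1.0485$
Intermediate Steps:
$\frac{l}{\left(-235\right) 47} + \frac{\sqrt{3708 + 16085}}{35059} = \frac{11625}{\left(-235\right) 47} + \frac{\sqrt{3708 + 16085}}{35059} = \frac{11625}{-11045} + \sqrt{19793} \cdot \frac{1}{35059} = 11625 \left(- \frac{1}{11045}\right) + \frac{\sqrt{19793}}{35059} = - \frac{2325}{2209} + \frac{\sqrt{19793}}{35059}$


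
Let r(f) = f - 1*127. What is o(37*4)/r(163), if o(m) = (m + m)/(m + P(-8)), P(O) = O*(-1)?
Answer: 37/702 ≈ 0.052707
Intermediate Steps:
P(O) = -O
o(m) = 2*m/(8 + m) (o(m) = (m + m)/(m - 1*(-8)) = (2*m)/(m + 8) = (2*m)/(8 + m) = 2*m/(8 + m))
r(f) = -127 + f (r(f) = f - 127 = -127 + f)
o(37*4)/r(163) = (2*(37*4)/(8 + 37*4))/(-127 + 163) = (2*148/(8 + 148))/36 = (2*148/156)*(1/36) = (2*148*(1/156))*(1/36) = (74/39)*(1/36) = 37/702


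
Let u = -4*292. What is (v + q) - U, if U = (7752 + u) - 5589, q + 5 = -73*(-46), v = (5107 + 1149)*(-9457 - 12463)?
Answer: -137129162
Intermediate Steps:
v = -137131520 (v = 6256*(-21920) = -137131520)
u = -1168
q = 3353 (q = -5 - 73*(-46) = -5 + 3358 = 3353)
U = 995 (U = (7752 - 1168) - 5589 = 6584 - 5589 = 995)
(v + q) - U = (-137131520 + 3353) - 1*995 = -137128167 - 995 = -137129162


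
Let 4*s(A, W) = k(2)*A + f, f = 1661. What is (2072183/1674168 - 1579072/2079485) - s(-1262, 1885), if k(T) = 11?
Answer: 10638234922295929/3481407243480 ≈ 3055.7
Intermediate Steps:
s(A, W) = 1661/4 + 11*A/4 (s(A, W) = (11*A + 1661)/4 = (1661 + 11*A)/4 = 1661/4 + 11*A/4)
(2072183/1674168 - 1579072/2079485) - s(-1262, 1885) = (2072183/1674168 - 1579072/2079485) - (1661/4 + (11/4)*(-1262)) = (2072183*(1/1674168) - 1579072*1/2079485) - (1661/4 - 6941/2) = (2072183/1674168 - 1579072/2079485) - 1*(-12221/4) = 1665441653659/3481407243480 + 12221/4 = 10638234922295929/3481407243480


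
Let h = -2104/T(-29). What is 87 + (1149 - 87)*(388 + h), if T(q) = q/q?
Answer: -1822305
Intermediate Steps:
T(q) = 1
h = -2104 (h = -2104/1 = -2104*1 = -2104)
87 + (1149 - 87)*(388 + h) = 87 + (1149 - 87)*(388 - 2104) = 87 + 1062*(-1716) = 87 - 1822392 = -1822305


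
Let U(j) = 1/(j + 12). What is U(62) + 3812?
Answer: 282089/74 ≈ 3812.0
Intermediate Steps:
U(j) = 1/(12 + j)
U(62) + 3812 = 1/(12 + 62) + 3812 = 1/74 + 3812 = 282089/74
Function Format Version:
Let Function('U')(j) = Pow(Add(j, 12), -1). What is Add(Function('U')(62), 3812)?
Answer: Rational(282089, 74) ≈ 3812.0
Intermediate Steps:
Function('U')(j) = Pow(Add(12, j), -1)
Add(Function('U')(62), 3812) = Add(Pow(Add(12, 62), -1), 3812) = Add(Pow(74, -1), 3812) = Add(Rational(1, 74), 3812) = Rational(282089, 74)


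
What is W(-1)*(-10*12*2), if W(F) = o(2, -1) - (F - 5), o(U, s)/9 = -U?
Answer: 2880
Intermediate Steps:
o(U, s) = -9*U (o(U, s) = 9*(-U) = -9*U)
W(F) = -13 - F (W(F) = -9*2 - (F - 5) = -18 - (-5 + F) = -18 + (5 - F) = -13 - F)
W(-1)*(-10*12*2) = (-13 - 1*(-1))*(-10*12*2) = (-13 + 1)*(-120*2) = -12*(-240) = 2880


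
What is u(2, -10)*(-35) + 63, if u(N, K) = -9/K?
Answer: 63/2 ≈ 31.500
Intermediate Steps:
u(2, -10)*(-35) + 63 = -9/(-10)*(-35) + 63 = -9*(-⅒)*(-35) + 63 = (9/10)*(-35) + 63 = -63/2 + 63 = 63/2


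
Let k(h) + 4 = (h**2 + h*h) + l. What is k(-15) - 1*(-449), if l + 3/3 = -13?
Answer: 881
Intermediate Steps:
l = -14 (l = -1 - 13 = -14)
k(h) = -18 + 2*h**2 (k(h) = -4 + ((h**2 + h*h) - 14) = -4 + ((h**2 + h**2) - 14) = -4 + (2*h**2 - 14) = -4 + (-14 + 2*h**2) = -18 + 2*h**2)
k(-15) - 1*(-449) = (-18 + 2*(-15)**2) - 1*(-449) = (-18 + 2*225) + 449 = (-18 + 450) + 449 = 432 + 449 = 881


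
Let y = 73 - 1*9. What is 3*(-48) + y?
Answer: -80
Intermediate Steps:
y = 64 (y = 73 - 9 = 64)
3*(-48) + y = 3*(-48) + 64 = -144 + 64 = -80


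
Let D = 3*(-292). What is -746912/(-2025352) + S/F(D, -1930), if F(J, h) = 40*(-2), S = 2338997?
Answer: -592154062373/20253520 ≈ -29237.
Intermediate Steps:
D = -876
F(J, h) = -80
-746912/(-2025352) + S/F(D, -1930) = -746912/(-2025352) + 2338997/(-80) = -746912*(-1/2025352) + 2338997*(-1/80) = 93364/253169 - 2338997/80 = -592154062373/20253520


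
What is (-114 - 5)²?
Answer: 14161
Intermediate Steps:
(-114 - 5)² = (-119)² = 14161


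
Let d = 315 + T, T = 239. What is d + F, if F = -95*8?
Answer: -206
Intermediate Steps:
F = -760
d = 554 (d = 315 + 239 = 554)
d + F = 554 - 760 = -206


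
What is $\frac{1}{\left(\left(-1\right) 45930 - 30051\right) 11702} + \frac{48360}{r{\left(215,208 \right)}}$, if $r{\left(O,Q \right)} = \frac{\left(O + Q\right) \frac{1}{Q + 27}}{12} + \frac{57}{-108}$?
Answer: $- \frac{1934923970444417}{15115204254} \approx -1.2801 \cdot 10^{5}$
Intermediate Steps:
$r{\left(O,Q \right)} = - \frac{19}{36} + \frac{O + Q}{12 \left(27 + Q\right)}$ ($r{\left(O,Q \right)} = \frac{O + Q}{27 + Q} \frac{1}{12} + 57 \left(- \frac{1}{108}\right) = \frac{O + Q}{27 + Q} \frac{1}{12} - \frac{19}{36} = \frac{O + Q}{12 \left(27 + Q\right)} - \frac{19}{36} = - \frac{19}{36} + \frac{O + Q}{12 \left(27 + Q\right)}$)
$\frac{1}{\left(\left(-1\right) 45930 - 30051\right) 11702} + \frac{48360}{r{\left(215,208 \right)}} = \frac{1}{\left(\left(-1\right) 45930 - 30051\right) 11702} + \frac{48360}{\frac{1}{36} \frac{1}{27 + 208} \left(-513 - 3328 + 3 \cdot 215\right)} = \frac{1}{-45930 - 30051} \cdot \frac{1}{11702} + \frac{48360}{\frac{1}{36} \cdot \frac{1}{235} \left(-513 - 3328 + 645\right)} = \frac{1}{-75981} \cdot \frac{1}{11702} + \frac{48360}{\frac{1}{36} \cdot \frac{1}{235} \left(-3196\right)} = \left(- \frac{1}{75981}\right) \frac{1}{11702} + \frac{48360}{- \frac{17}{45}} = - \frac{1}{889129662} + 48360 \left(- \frac{45}{17}\right) = - \frac{1}{889129662} - \frac{2176200}{17} = - \frac{1934923970444417}{15115204254}$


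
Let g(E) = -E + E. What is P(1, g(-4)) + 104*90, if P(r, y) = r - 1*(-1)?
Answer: 9362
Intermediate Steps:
g(E) = 0
P(r, y) = 1 + r (P(r, y) = r + 1 = 1 + r)
P(1, g(-4)) + 104*90 = (1 + 1) + 104*90 = 2 + 9360 = 9362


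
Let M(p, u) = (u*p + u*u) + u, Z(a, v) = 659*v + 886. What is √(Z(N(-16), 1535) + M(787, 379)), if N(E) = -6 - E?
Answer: 2*√363686 ≈ 1206.1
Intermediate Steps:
Z(a, v) = 886 + 659*v
M(p, u) = u + u² + p*u (M(p, u) = (p*u + u²) + u = (u² + p*u) + u = u + u² + p*u)
√(Z(N(-16), 1535) + M(787, 379)) = √((886 + 659*1535) + 379*(1 + 787 + 379)) = √((886 + 1011565) + 379*1167) = √(1012451 + 442293) = √1454744 = 2*√363686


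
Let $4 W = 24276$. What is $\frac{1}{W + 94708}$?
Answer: $\frac{1}{100777} \approx 9.9229 \cdot 10^{-6}$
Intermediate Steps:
$W = 6069$ ($W = \frac{1}{4} \cdot 24276 = 6069$)
$\frac{1}{W + 94708} = \frac{1}{6069 + 94708} = \frac{1}{100777}$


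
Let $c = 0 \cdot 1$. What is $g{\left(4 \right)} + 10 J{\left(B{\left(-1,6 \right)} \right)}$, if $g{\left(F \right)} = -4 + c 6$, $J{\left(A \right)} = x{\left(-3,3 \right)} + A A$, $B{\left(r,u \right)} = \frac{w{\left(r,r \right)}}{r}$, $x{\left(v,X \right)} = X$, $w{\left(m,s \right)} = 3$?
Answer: $116$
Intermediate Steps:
$B{\left(r,u \right)} = \frac{3}{r}$
$J{\left(A \right)} = 3 + A^{2}$ ($J{\left(A \right)} = 3 + A A = 3 + A^{2}$)
$c = 0$
$g{\left(F \right)} = -4$ ($g{\left(F \right)} = -4 + 0 \cdot 6 = -4 + 0 = -4$)
$g{\left(4 \right)} + 10 J{\left(B{\left(-1,6 \right)} \right)} = -4 + 10 \left(3 + \left(\frac{3}{-1}\right)^{2}\right) = -4 + 10 \left(3 + \left(3 \left(-1\right)\right)^{2}\right) = -4 + 10 \left(3 + \left(-3\right)^{2}\right) = -4 + 10 \left(3 + 9\right) = -4 + 10 \cdot 12 = -4 + 120 = 116$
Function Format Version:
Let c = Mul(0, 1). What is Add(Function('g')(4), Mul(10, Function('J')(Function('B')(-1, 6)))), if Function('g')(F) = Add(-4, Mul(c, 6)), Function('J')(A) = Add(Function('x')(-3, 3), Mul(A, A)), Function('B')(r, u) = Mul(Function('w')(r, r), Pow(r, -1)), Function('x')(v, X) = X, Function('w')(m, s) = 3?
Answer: 116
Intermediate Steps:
Function('B')(r, u) = Mul(3, Pow(r, -1))
Function('J')(A) = Add(3, Pow(A, 2)) (Function('J')(A) = Add(3, Mul(A, A)) = Add(3, Pow(A, 2)))
c = 0
Function('g')(F) = -4 (Function('g')(F) = Add(-4, Mul(0, 6)) = Add(-4, 0) = -4)
Add(Function('g')(4), Mul(10, Function('J')(Function('B')(-1, 6)))) = Add(-4, Mul(10, Add(3, Pow(Mul(3, Pow(-1, -1)), 2)))) = Add(-4, Mul(10, Add(3, Pow(Mul(3, -1), 2)))) = Add(-4, Mul(10, Add(3, Pow(-3, 2)))) = Add(-4, Mul(10, Add(3, 9))) = Add(-4, Mul(10, 12)) = Add(-4, 120) = 116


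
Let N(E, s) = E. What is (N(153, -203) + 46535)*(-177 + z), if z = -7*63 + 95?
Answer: -24417824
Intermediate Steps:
z = -346 (z = -441 + 95 = -346)
(N(153, -203) + 46535)*(-177 + z) = (153 + 46535)*(-177 - 346) = 46688*(-523) = -24417824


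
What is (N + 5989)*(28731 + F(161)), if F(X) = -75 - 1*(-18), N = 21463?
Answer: 787158648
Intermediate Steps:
F(X) = -57 (F(X) = -75 + 18 = -57)
(N + 5989)*(28731 + F(161)) = (21463 + 5989)*(28731 - 57) = 27452*28674 = 787158648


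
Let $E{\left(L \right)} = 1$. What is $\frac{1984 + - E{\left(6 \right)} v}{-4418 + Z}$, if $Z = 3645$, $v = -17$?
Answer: $- \frac{2001}{773} \approx -2.5886$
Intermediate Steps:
$\frac{1984 + - E{\left(6 \right)} v}{-4418 + Z} = \frac{1984 + \left(-1\right) 1 \left(-17\right)}{-4418 + 3645} = \frac{1984 - -17}{-773} = \left(1984 + 17\right) \left(- \frac{1}{773}\right) = 2001 \left(- \frac{1}{773}\right) = - \frac{2001}{773}$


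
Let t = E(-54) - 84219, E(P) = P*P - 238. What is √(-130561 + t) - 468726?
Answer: -468726 + I*√212102 ≈ -4.6873e+5 + 460.55*I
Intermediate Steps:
E(P) = -238 + P² (E(P) = P² - 238 = -238 + P²)
t = -81541 (t = (-238 + (-54)²) - 84219 = (-238 + 2916) - 84219 = 2678 - 84219 = -81541)
√(-130561 + t) - 468726 = √(-130561 - 81541) - 468726 = √(-212102) - 468726 = I*√212102 - 468726 = -468726 + I*√212102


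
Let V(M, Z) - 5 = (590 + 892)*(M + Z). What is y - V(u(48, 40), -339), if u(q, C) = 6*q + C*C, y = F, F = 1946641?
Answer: -348982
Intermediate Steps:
y = 1946641
u(q, C) = C² + 6*q (u(q, C) = 6*q + C² = C² + 6*q)
V(M, Z) = 5 + 1482*M + 1482*Z (V(M, Z) = 5 + (590 + 892)*(M + Z) = 5 + 1482*(M + Z) = 5 + (1482*M + 1482*Z) = 5 + 1482*M + 1482*Z)
y - V(u(48, 40), -339) = 1946641 - (5 + 1482*(40² + 6*48) + 1482*(-339)) = 1946641 - (5 + 1482*(1600 + 288) - 502398) = 1946641 - (5 + 1482*1888 - 502398) = 1946641 - (5 + 2798016 - 502398) = 1946641 - 1*2295623 = 1946641 - 2295623 = -348982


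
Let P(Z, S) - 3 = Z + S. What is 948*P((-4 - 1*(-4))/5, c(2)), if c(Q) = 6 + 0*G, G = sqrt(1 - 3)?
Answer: 8532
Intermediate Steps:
G = I*sqrt(2) (G = sqrt(-2) = I*sqrt(2) ≈ 1.4142*I)
c(Q) = 6 (c(Q) = 6 + 0*(I*sqrt(2)) = 6 + 0 = 6)
P(Z, S) = 3 + S + Z (P(Z, S) = 3 + (Z + S) = 3 + (S + Z) = 3 + S + Z)
948*P((-4 - 1*(-4))/5, c(2)) = 948*(3 + 6 + (-4 - 1*(-4))/5) = 948*(3 + 6 + (-4 + 4)/5) = 948*(3 + 6 + (1/5)*0) = 948*(3 + 6 + 0) = 948*9 = 8532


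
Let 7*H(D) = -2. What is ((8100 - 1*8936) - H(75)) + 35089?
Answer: 239773/7 ≈ 34253.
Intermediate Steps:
H(D) = -2/7 (H(D) = (⅐)*(-2) = -2/7)
((8100 - 1*8936) - H(75)) + 35089 = ((8100 - 1*8936) - 1*(-2/7)) + 35089 = ((8100 - 8936) + 2/7) + 35089 = (-836 + 2/7) + 35089 = -5850/7 + 35089 = 239773/7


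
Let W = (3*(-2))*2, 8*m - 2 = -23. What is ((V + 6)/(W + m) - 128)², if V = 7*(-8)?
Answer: 212459776/13689 ≈ 15520.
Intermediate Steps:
m = -21/8 (m = ¼ + (⅛)*(-23) = ¼ - 23/8 = -21/8 ≈ -2.6250)
V = -56
W = -12 (W = -6*2 = -12)
((V + 6)/(W + m) - 128)² = ((-56 + 6)/(-12 - 21/8) - 128)² = (-50/(-117/8) - 128)² = (-50*(-8/117) - 128)² = (400/117 - 128)² = (-14576/117)² = 212459776/13689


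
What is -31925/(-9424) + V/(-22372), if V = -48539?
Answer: 292914409/52708432 ≈ 5.5573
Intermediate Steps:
-31925/(-9424) + V/(-22372) = -31925/(-9424) - 48539/(-22372) = -31925*(-1/9424) - 48539*(-1/22372) = 31925/9424 + 48539/22372 = 292914409/52708432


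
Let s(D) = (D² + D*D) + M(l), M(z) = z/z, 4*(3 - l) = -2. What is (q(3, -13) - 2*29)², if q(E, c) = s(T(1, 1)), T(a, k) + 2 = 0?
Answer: 2401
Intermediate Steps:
l = 7/2 (l = 3 - ¼*(-2) = 3 + ½ = 7/2 ≈ 3.5000)
T(a, k) = -2 (T(a, k) = -2 + 0 = -2)
M(z) = 1
s(D) = 1 + 2*D² (s(D) = (D² + D*D) + 1 = (D² + D²) + 1 = 2*D² + 1 = 1 + 2*D²)
q(E, c) = 9 (q(E, c) = 1 + 2*(-2)² = 1 + 2*4 = 1 + 8 = 9)
(q(3, -13) - 2*29)² = (9 - 2*29)² = (9 - 58)² = (-49)² = 2401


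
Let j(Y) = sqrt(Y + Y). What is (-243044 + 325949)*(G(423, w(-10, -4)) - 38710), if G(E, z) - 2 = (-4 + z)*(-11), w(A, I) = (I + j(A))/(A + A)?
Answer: -3205621311 + 182391*I*sqrt(5)/2 ≈ -3.2056e+9 + 2.0392e+5*I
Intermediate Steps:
j(Y) = sqrt(2)*sqrt(Y) (j(Y) = sqrt(2*Y) = sqrt(2)*sqrt(Y))
w(A, I) = (I + sqrt(2)*sqrt(A))/(2*A) (w(A, I) = (I + sqrt(2)*sqrt(A))/(A + A) = (I + sqrt(2)*sqrt(A))/((2*A)) = (I + sqrt(2)*sqrt(A))*(1/(2*A)) = (I + sqrt(2)*sqrt(A))/(2*A))
G(E, z) = 46 - 11*z (G(E, z) = 2 + (-4 + z)*(-11) = 2 + (44 - 11*z) = 46 - 11*z)
(-243044 + 325949)*(G(423, w(-10, -4)) - 38710) = (-243044 + 325949)*((46 - 11*(-4 + sqrt(2)*sqrt(-10))/(2*(-10))) - 38710) = 82905*((46 - 11*(-1)*(-4 + sqrt(2)*(I*sqrt(10)))/(2*10)) - 38710) = 82905*((46 - 11*(-1)*(-4 + 2*I*sqrt(5))/(2*10)) - 38710) = 82905*((46 - 11*(1/5 - I*sqrt(5)/10)) - 38710) = 82905*((46 + (-11/5 + 11*I*sqrt(5)/10)) - 38710) = 82905*((219/5 + 11*I*sqrt(5)/10) - 38710) = 82905*(-193331/5 + 11*I*sqrt(5)/10) = -3205621311 + 182391*I*sqrt(5)/2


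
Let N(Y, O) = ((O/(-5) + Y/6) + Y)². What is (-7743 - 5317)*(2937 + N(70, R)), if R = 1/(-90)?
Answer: -1270332161153/10125 ≈ -1.2546e+8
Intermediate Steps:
R = -1/90 ≈ -0.011111
N(Y, O) = (-O/5 + 7*Y/6)² (N(Y, O) = ((O*(-⅕) + Y*(⅙)) + Y)² = ((-O/5 + Y/6) + Y)² = (-O/5 + 7*Y/6)²)
(-7743 - 5317)*(2937 + N(70, R)) = (-7743 - 5317)*(2937 + (-35*70 + 6*(-1/90))²/900) = -13060*(2937 + (-2450 - 1/15)²/900) = -13060*(2937 + (-36751/15)²/900) = -13060*(2937 + (1/900)*(1350636001/225)) = -13060*(2937 + 1350636001/202500) = -13060*1945378501/202500 = -1270332161153/10125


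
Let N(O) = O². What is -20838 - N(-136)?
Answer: -39334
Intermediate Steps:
-20838 - N(-136) = -20838 - 1*(-136)² = -20838 - 1*18496 = -20838 - 18496 = -39334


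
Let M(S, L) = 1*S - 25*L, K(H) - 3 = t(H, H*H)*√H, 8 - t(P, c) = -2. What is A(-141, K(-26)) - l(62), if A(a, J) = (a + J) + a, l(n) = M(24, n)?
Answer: 1247 + 10*I*√26 ≈ 1247.0 + 50.99*I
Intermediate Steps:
t(P, c) = 10 (t(P, c) = 8 - 1*(-2) = 8 + 2 = 10)
K(H) = 3 + 10*√H
M(S, L) = S - 25*L
l(n) = 24 - 25*n
A(a, J) = J + 2*a (A(a, J) = (J + a) + a = J + 2*a)
A(-141, K(-26)) - l(62) = ((3 + 10*√(-26)) + 2*(-141)) - (24 - 25*62) = ((3 + 10*(I*√26)) - 282) - (24 - 1550) = ((3 + 10*I*√26) - 282) - 1*(-1526) = (-279 + 10*I*√26) + 1526 = 1247 + 10*I*√26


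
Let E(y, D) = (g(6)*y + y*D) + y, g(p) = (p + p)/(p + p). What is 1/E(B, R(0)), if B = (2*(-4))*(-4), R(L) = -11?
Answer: -1/288 ≈ -0.0034722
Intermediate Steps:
g(p) = 1 (g(p) = (2*p)/((2*p)) = (2*p)*(1/(2*p)) = 1)
B = 32 (B = -8*(-4) = 32)
E(y, D) = 2*y + D*y (E(y, D) = (1*y + y*D) + y = (y + D*y) + y = 2*y + D*y)
1/E(B, R(0)) = 1/(32*(2 - 11)) = 1/(32*(-9)) = 1/(-288) = -1/288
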